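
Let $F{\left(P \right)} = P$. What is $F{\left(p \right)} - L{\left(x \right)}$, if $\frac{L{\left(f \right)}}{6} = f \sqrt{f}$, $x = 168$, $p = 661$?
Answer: $661 - 2016 \sqrt{42} \approx -12404.0$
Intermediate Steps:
$L{\left(f \right)} = 6 f^{\frac{3}{2}}$ ($L{\left(f \right)} = 6 f \sqrt{f} = 6 f^{\frac{3}{2}}$)
$F{\left(p \right)} - L{\left(x \right)} = 661 - 6 \cdot 168^{\frac{3}{2}} = 661 - 6 \cdot 336 \sqrt{42} = 661 - 2016 \sqrt{42}$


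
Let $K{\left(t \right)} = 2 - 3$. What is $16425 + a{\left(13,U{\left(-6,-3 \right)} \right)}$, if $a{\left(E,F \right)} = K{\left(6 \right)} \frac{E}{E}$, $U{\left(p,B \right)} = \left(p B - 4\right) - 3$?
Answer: $16424$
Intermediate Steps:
$K{\left(t \right)} = -1$
$U{\left(p,B \right)} = -7 + B p$ ($U{\left(p,B \right)} = \left(B p - 4\right) - 3 = \left(-4 + B p\right) - 3 = -7 + B p$)
$a{\left(E,F \right)} = -1$ ($a{\left(E,F \right)} = - \frac{E}{E} = \left(-1\right) 1 = -1$)
$16425 + a{\left(13,U{\left(-6,-3 \right)} \right)} = 16425 - 1 = 16424$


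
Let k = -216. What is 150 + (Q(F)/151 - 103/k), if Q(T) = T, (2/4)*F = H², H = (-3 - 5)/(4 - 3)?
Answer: 4935601/32616 ≈ 151.32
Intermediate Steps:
H = -8 (H = -8/1 = -8*1 = -8)
F = 128 (F = 2*(-8)² = 2*64 = 128)
150 + (Q(F)/151 - 103/k) = 150 + (128/151 - 103/(-216)) = 150 + (128*(1/151) - 103*(-1/216)) = 150 + (128/151 + 103/216) = 150 + 43201/32616 = 4935601/32616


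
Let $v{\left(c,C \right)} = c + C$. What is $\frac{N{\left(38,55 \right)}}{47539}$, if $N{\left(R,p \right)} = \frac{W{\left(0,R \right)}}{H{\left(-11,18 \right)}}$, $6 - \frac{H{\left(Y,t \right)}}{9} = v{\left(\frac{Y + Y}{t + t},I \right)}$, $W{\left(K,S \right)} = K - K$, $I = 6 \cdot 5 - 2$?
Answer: $0$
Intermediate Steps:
$I = 28$ ($I = 30 - 2 = 28$)
$v{\left(c,C \right)} = C + c$
$W{\left(K,S \right)} = 0$
$H{\left(Y,t \right)} = -198 - \frac{9 Y}{t}$ ($H{\left(Y,t \right)} = 54 - 9 \left(28 + \frac{Y + Y}{t + t}\right) = 54 - 9 \left(28 + \frac{2 Y}{2 t}\right) = 54 - 9 \left(28 + 2 Y \frac{1}{2 t}\right) = 54 - 9 \left(28 + \frac{Y}{t}\right) = 54 - \left(252 + \frac{9 Y}{t}\right) = -198 - \frac{9 Y}{t}$)
$N{\left(R,p \right)} = 0$ ($N{\left(R,p \right)} = \frac{0}{-198 - - \frac{99}{18}} = \frac{0}{-198 - \left(-99\right) \frac{1}{18}} = \frac{0}{-198 + \frac{11}{2}} = \frac{0}{- \frac{385}{2}} = 0 \left(- \frac{2}{385}\right) = 0$)
$\frac{N{\left(38,55 \right)}}{47539} = \frac{0}{47539} = 0 \cdot \frac{1}{47539} = 0$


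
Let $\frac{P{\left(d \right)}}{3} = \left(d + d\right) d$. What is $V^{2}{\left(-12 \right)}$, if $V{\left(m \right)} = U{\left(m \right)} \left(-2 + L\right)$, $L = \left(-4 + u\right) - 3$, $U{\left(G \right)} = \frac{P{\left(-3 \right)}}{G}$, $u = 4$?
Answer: $\frac{2025}{4} \approx 506.25$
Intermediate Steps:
$P{\left(d \right)} = 6 d^{2}$ ($P{\left(d \right)} = 3 \left(d + d\right) d = 3 \cdot 2 d d = 3 \cdot 2 d^{2} = 6 d^{2}$)
$U{\left(G \right)} = \frac{54}{G}$ ($U{\left(G \right)} = \frac{6 \left(-3\right)^{2}}{G} = \frac{6 \cdot 9}{G} = \frac{54}{G}$)
$L = -3$ ($L = \left(-4 + 4\right) - 3 = 0 - 3 = -3$)
$V{\left(m \right)} = - \frac{270}{m}$ ($V{\left(m \right)} = \frac{54}{m} \left(-2 - 3\right) = \frac{54}{m} \left(-5\right) = - \frac{270}{m}$)
$V^{2}{\left(-12 \right)} = \left(- \frac{270}{-12}\right)^{2} = \left(\left(-270\right) \left(- \frac{1}{12}\right)\right)^{2} = \left(\frac{45}{2}\right)^{2} = \frac{2025}{4}$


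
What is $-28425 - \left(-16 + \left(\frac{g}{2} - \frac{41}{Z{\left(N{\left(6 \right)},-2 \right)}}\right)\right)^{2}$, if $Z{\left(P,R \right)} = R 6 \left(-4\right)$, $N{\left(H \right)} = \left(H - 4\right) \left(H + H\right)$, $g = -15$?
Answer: $- \frac{66857761}{2304} \approx -29018.0$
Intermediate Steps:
$N{\left(H \right)} = 2 H \left(-4 + H\right)$ ($N{\left(H \right)} = \left(-4 + H\right) 2 H = 2 H \left(-4 + H\right)$)
$Z{\left(P,R \right)} = - 24 R$ ($Z{\left(P,R \right)} = 6 R \left(-4\right) = - 24 R$)
$-28425 - \left(-16 + \left(\frac{g}{2} - \frac{41}{Z{\left(N{\left(6 \right)},-2 \right)}}\right)\right)^{2} = -28425 - \left(-16 - \left(\frac{15}{2} + \frac{41}{48}\right)\right)^{2} = -28425 - \left(-16 - \frac{401}{48}\right)^{2} = -28425 - \left(- \frac{1169}{48}\right)^{2} = -28425 - \frac{1366561}{2304} = - \frac{66857761}{2304}$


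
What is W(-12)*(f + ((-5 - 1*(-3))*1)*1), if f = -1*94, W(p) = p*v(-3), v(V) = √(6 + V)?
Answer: 1152*√3 ≈ 1995.3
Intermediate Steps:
W(p) = p*√3 (W(p) = p*√(6 - 3) = p*√3)
f = -94
W(-12)*(f + ((-5 - 1*(-3))*1)*1) = (-12*√3)*(-94 + ((-5 - 1*(-3))*1)*1) = (-12*√3)*(-94 + ((-5 + 3)*1)*1) = (-12*√3)*(-94 - 2*1*1) = (-12*√3)*(-94 - 2*1) = (-12*√3)*(-94 - 2) = -12*√3*(-96) = 1152*√3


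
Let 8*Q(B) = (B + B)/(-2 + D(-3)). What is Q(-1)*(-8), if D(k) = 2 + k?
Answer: -2/3 ≈ -0.66667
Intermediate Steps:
Q(B) = -B/12 (Q(B) = ((B + B)/(-2 + (2 - 3)))/8 = ((2*B)/(-2 - 1))/8 = ((2*B)/(-3))/8 = ((2*B)*(-1/3))/8 = (-2*B/3)/8 = -B/12)
Q(-1)*(-8) = -1/12*(-1)*(-8) = (1/12)*(-8) = -2/3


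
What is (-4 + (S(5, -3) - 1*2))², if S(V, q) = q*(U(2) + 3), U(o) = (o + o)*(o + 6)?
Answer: 12321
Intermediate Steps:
U(o) = 2*o*(6 + o) (U(o) = (2*o)*(6 + o) = 2*o*(6 + o))
S(V, q) = 35*q (S(V, q) = q*(2*2*(6 + 2) + 3) = q*(2*2*8 + 3) = q*(32 + 3) = q*35 = 35*q)
(-4 + (S(5, -3) - 1*2))² = (-4 + (35*(-3) - 1*2))² = (-4 + (-105 - 2))² = (-4 - 107)² = (-111)² = 12321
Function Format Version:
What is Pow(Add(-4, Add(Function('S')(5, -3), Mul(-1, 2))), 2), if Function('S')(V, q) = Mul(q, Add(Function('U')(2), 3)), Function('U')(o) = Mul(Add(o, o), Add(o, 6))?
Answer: 12321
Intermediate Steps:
Function('U')(o) = Mul(2, o, Add(6, o)) (Function('U')(o) = Mul(Mul(2, o), Add(6, o)) = Mul(2, o, Add(6, o)))
Function('S')(V, q) = Mul(35, q) (Function('S')(V, q) = Mul(q, Add(Mul(2, 2, Add(6, 2)), 3)) = Mul(q, Add(Mul(2, 2, 8), 3)) = Mul(q, Add(32, 3)) = Mul(q, 35) = Mul(35, q))
Pow(Add(-4, Add(Function('S')(5, -3), Mul(-1, 2))), 2) = Pow(Add(-4, Add(Mul(35, -3), Mul(-1, 2))), 2) = Pow(Add(-4, Add(-105, -2)), 2) = Pow(Add(-4, -107), 2) = Pow(-111, 2) = 12321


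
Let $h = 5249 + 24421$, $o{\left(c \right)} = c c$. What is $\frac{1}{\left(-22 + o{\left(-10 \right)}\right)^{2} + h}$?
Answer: $\frac{1}{35754} \approx 2.7969 \cdot 10^{-5}$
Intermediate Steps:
$o{\left(c \right)} = c^{2}$
$h = 29670$
$\frac{1}{\left(-22 + o{\left(-10 \right)}\right)^{2} + h} = \frac{1}{\left(-22 + \left(-10\right)^{2}\right)^{2} + 29670} = \frac{1}{\left(-22 + 100\right)^{2} + 29670} = \frac{1}{78^{2} + 29670} = \frac{1}{6084 + 29670} = \frac{1}{35754}$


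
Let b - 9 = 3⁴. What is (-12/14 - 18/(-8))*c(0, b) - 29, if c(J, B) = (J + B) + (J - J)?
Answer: 1349/14 ≈ 96.357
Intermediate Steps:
b = 90 (b = 9 + 3⁴ = 9 + 81 = 90)
c(J, B) = B + J (c(J, B) = (B + J) + 0 = B + J)
(-12/14 - 18/(-8))*c(0, b) - 29 = (-12/14 - 18/(-8))*(90 + 0) - 29 = (-12*1/14 - 18*(-⅛))*90 - 29 = (-6/7 + 9/4)*90 - 29 = (39/28)*90 - 29 = 1755/14 - 29 = 1349/14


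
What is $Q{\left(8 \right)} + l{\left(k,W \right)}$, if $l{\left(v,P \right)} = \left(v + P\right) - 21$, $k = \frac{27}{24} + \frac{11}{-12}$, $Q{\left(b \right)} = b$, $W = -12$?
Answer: $- \frac{595}{24} \approx -24.792$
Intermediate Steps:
$k = \frac{5}{24}$ ($k = 27 \cdot \frac{1}{24} + 11 \left(- \frac{1}{12}\right) = \frac{9}{8} - \frac{11}{12} = \frac{5}{24} \approx 0.20833$)
$l{\left(v,P \right)} = -21 + P + v$ ($l{\left(v,P \right)} = \left(P + v\right) - 21 = -21 + P + v$)
$Q{\left(8 \right)} + l{\left(k,W \right)} = 8 - \frac{787}{24} = - \frac{595}{24}$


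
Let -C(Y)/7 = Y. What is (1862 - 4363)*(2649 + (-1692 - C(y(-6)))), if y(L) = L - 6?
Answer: -2183373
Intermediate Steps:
y(L) = -6 + L
C(Y) = -7*Y
(1862 - 4363)*(2649 + (-1692 - C(y(-6)))) = (1862 - 4363)*(2649 + (-1692 - (-7)*(-6 - 6))) = -2501*(2649 + (-1692 - (-7)*(-12))) = -2501*(2649 + (-1692 - 1*84)) = -2501*(2649 + (-1692 - 84)) = -2501*(2649 - 1776) = -2501*873 = -2183373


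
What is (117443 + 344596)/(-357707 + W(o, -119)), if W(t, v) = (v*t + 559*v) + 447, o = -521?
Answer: -154013/120594 ≈ -1.2771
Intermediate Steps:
W(t, v) = 447 + 559*v + t*v (W(t, v) = (t*v + 559*v) + 447 = (559*v + t*v) + 447 = 447 + 559*v + t*v)
(117443 + 344596)/(-357707 + W(o, -119)) = (117443 + 344596)/(-357707 + (447 + 559*(-119) - 521*(-119))) = 462039/(-357707 + (447 - 66521 + 61999)) = 462039/(-357707 - 4075) = 462039/(-361782) = 462039*(-1/361782) = -154013/120594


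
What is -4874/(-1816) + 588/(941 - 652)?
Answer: 1238197/262412 ≈ 4.7185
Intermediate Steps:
-4874/(-1816) + 588/(941 - 652) = -4874*(-1/1816) + 588/289 = 2437/908 + 588*(1/289) = 2437/908 + 588/289 = 1238197/262412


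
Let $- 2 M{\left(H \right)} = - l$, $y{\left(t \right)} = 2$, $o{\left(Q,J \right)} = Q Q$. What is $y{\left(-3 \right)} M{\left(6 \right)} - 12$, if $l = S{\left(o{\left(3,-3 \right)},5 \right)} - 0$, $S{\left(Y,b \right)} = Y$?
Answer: $-3$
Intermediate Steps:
$o{\left(Q,J \right)} = Q^{2}$
$l = 9$ ($l = 3^{2} - 0 = 9 + 0 = 9$)
$M{\left(H \right)} = \frac{9}{2}$ ($M{\left(H \right)} = - \frac{\left(-1\right) 9}{2} = \left(- \frac{1}{2}\right) \left(-9\right) = \frac{9}{2}$)
$y{\left(-3 \right)} M{\left(6 \right)} - 12 = 2 \cdot \frac{9}{2} - 12 = 9 - 12 = -3$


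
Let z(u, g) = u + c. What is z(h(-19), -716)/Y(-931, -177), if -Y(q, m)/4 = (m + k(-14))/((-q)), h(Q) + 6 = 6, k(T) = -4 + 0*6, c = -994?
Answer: -462707/362 ≈ -1278.2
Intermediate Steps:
k(T) = -4 (k(T) = -4 + 0 = -4)
h(Q) = 0 (h(Q) = -6 + 6 = 0)
Y(q, m) = 4*(-4 + m)/q (Y(q, m) = -4*(m - 4)/((-q)) = -4*(-4 + m)*(-1/q) = -(-4)*(-4 + m)/q = 4*(-4 + m)/q)
z(u, g) = -994 + u (z(u, g) = u - 994 = -994 + u)
z(h(-19), -716)/Y(-931, -177) = (-994 + 0)/((4*(-4 - 177)/(-931))) = -994/(4*(-1/931)*(-181)) = -994/724/931 = -994*931/724 = -462707/362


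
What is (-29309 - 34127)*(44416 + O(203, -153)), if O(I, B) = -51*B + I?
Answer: -3325441992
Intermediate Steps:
O(I, B) = I - 51*B
(-29309 - 34127)*(44416 + O(203, -153)) = (-29309 - 34127)*(44416 + (203 - 51*(-153))) = -63436*(44416 + (203 + 7803)) = -63436*(44416 + 8006) = -63436*52422 = -3325441992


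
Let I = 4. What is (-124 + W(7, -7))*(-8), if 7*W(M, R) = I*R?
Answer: 1024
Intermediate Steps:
W(M, R) = 4*R/7 (W(M, R) = (4*R)/7 = 4*R/7)
(-124 + W(7, -7))*(-8) = (-124 + (4/7)*(-7))*(-8) = (-124 - 4)*(-8) = -128*(-8) = 1024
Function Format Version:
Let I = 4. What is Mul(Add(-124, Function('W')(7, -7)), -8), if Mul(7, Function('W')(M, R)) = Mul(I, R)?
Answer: 1024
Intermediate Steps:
Function('W')(M, R) = Mul(Rational(4, 7), R) (Function('W')(M, R) = Mul(Rational(1, 7), Mul(4, R)) = Mul(Rational(4, 7), R))
Mul(Add(-124, Function('W')(7, -7)), -8) = Mul(Add(-124, Mul(Rational(4, 7), -7)), -8) = Mul(Add(-124, -4), -8) = Mul(-128, -8) = 1024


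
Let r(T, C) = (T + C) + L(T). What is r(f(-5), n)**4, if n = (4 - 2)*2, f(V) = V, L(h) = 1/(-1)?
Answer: 16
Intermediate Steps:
L(h) = -1
n = 4 (n = 2*2 = 4)
r(T, C) = -1 + C + T (r(T, C) = (T + C) - 1 = (C + T) - 1 = -1 + C + T)
r(f(-5), n)**4 = (-1 + 4 - 5)**4 = (-2)**4 = 16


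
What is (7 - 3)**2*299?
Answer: 4784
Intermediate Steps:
(7 - 3)**2*299 = 4**2*299 = 16*299 = 4784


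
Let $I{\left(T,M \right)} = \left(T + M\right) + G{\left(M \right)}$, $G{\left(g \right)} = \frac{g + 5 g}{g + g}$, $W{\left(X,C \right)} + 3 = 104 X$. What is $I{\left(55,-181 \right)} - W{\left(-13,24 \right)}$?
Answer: $1232$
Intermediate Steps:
$W{\left(X,C \right)} = -3 + 104 X$
$G{\left(g \right)} = 3$ ($G{\left(g \right)} = \frac{6 g}{2 g} = 6 g \frac{1}{2 g} = 3$)
$I{\left(T,M \right)} = 3 + M + T$ ($I{\left(T,M \right)} = \left(T + M\right) + 3 = \left(M + T\right) + 3 = 3 + M + T$)
$I{\left(55,-181 \right)} - W{\left(-13,24 \right)} = \left(3 - 181 + 55\right) - \left(-3 + 104 \left(-13\right)\right) = -123 - \left(-3 - 1352\right) = -123 - -1355 = -123 + 1355 = 1232$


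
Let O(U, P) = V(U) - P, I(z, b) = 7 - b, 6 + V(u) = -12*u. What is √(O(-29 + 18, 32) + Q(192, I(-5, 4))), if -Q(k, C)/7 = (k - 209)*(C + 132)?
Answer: √16159 ≈ 127.12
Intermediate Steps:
V(u) = -6 - 12*u
Q(k, C) = -7*(-209 + k)*(132 + C) (Q(k, C) = -7*(k - 209)*(C + 132) = -7*(-209 + k)*(132 + C))
O(U, P) = -6 - P - 12*U (O(U, P) = (-6 - 12*U) - P = -6 - P - 12*U)
√(O(-29 + 18, 32) + Q(192, I(-5, 4))) = √((-6 - 1*32 - 12*(-29 + 18)) + (193116 - 924*192 + 1463*(7 - 1*4) - 7*(7 - 1*4)*192)) = √((-6 - 32 - 12*(-11)) + (193116 - 177408 + 1463*(7 - 4) - 7*(7 - 4)*192)) = √((-6 - 32 + 132) + (193116 - 177408 + 1463*3 - 7*3*192)) = √(94 + (193116 - 177408 + 4389 - 4032)) = √(94 + 16065) = √16159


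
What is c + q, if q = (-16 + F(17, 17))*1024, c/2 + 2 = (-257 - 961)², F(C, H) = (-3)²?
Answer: 2959876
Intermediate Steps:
F(C, H) = 9
c = 2967044 (c = -4 + 2*(-257 - 961)² = -4 + 2*(-1218)² = -4 + 2*1483524 = -4 + 2967048 = 2967044)
q = -7168 (q = (-16 + 9)*1024 = -7*1024 = -7168)
c + q = 2967044 - 7168 = 2959876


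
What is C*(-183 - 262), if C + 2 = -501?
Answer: 223835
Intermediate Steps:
C = -503 (C = -2 - 501 = -503)
C*(-183 - 262) = -503*(-183 - 262) = -503*(-445) = 223835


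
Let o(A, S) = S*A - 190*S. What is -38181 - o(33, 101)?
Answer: -22324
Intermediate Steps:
o(A, S) = -190*S + A*S (o(A, S) = A*S - 190*S = -190*S + A*S)
-38181 - o(33, 101) = -38181 - 101*(-190 + 33) = -38181 - 101*(-157) = -38181 - 1*(-15857) = -38181 + 15857 = -22324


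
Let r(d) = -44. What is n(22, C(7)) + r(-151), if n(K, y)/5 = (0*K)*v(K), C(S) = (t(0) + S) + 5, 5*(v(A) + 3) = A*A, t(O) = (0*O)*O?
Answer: -44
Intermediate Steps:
t(O) = 0 (t(O) = 0*O = 0)
v(A) = -3 + A²/5 (v(A) = -3 + (A*A)/5 = -3 + A²/5)
C(S) = 5 + S (C(S) = (0 + S) + 5 = S + 5 = 5 + S)
n(K, y) = 0 (n(K, y) = 5*((0*K)*(-3 + K²/5)) = 5*(0*(-3 + K²/5)) = 5*0 = 0)
n(22, C(7)) + r(-151) = 0 - 44 = -44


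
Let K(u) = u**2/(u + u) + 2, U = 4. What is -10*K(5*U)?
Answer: -120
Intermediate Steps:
K(u) = 2 + u/2 (K(u) = u**2/((2*u)) + 2 = u**2*(1/(2*u)) + 2 = u/2 + 2 = 2 + u/2)
-10*K(5*U) = -10*(2 + (5*4)/2) = -10*(2 + (1/2)*20) = -10*(2 + 10) = -10*12 = -120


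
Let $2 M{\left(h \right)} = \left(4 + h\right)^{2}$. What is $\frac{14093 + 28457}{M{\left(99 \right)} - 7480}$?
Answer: $- \frac{85100}{4351} \approx -19.559$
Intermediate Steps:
$M{\left(h \right)} = \frac{\left(4 + h\right)^{2}}{2}$
$\frac{14093 + 28457}{M{\left(99 \right)} - 7480} = \frac{14093 + 28457}{\frac{\left(4 + 99\right)^{2}}{2} - 7480} = \frac{42550}{\frac{103^{2}}{2} - 7480} = \frac{42550}{\frac{1}{2} \cdot 10609 - 7480} = \frac{42550}{\frac{10609}{2} - 7480} = \frac{42550}{- \frac{4351}{2}} = 42550 \left(- \frac{2}{4351}\right) = - \frac{85100}{4351}$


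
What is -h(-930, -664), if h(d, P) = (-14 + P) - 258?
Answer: 936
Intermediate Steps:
h(d, P) = -272 + P
-h(-930, -664) = -(-272 - 664) = -1*(-936) = 936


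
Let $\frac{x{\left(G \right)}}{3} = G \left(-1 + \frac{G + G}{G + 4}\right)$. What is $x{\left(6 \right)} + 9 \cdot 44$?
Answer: $\frac{1998}{5} \approx 399.6$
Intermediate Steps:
$x{\left(G \right)} = 3 G \left(-1 + \frac{2 G}{4 + G}\right)$ ($x{\left(G \right)} = 3 G \left(-1 + \frac{G + G}{G + 4}\right) = 3 G \left(-1 + \frac{2 G}{4 + G}\right)$)
$x{\left(6 \right)} + 9 \cdot 44 = 3 \cdot 6 \frac{1}{4 + 6} \left(-4 + 6\right) + 9 \cdot 44 = 3 \cdot 6 \cdot \frac{1}{10} \cdot 2 + 396 = \frac{18}{5} + 396 = \frac{1998}{5}$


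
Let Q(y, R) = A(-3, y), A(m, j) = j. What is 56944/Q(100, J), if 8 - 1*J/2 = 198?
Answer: 14236/25 ≈ 569.44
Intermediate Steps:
J = -380 (J = 16 - 2*198 = 16 - 396 = -380)
Q(y, R) = y
56944/Q(100, J) = 56944/100 = 56944*(1/100) = 14236/25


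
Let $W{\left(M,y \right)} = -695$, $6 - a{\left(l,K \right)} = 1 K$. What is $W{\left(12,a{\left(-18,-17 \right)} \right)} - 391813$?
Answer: $-392508$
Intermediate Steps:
$a{\left(l,K \right)} = 6 - K$ ($a{\left(l,K \right)} = 6 - 1 K = 6 - K$)
$W{\left(12,a{\left(-18,-17 \right)} \right)} - 391813 = -695 - 391813 = -392508$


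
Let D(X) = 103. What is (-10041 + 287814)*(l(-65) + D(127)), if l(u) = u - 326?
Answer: -79998624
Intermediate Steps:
l(u) = -326 + u
(-10041 + 287814)*(l(-65) + D(127)) = (-10041 + 287814)*((-326 - 65) + 103) = 277773*(-391 + 103) = 277773*(-288) = -79998624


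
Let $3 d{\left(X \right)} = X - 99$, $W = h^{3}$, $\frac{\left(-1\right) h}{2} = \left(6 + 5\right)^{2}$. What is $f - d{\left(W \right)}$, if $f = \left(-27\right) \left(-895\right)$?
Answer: $\frac{14245082}{3} \approx 4.7484 \cdot 10^{6}$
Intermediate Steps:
$h = -242$ ($h = - 2 \left(6 + 5\right)^{2} = - 2 \cdot 11^{2} = \left(-2\right) 121 = -242$)
$W = -14172488$ ($W = \left(-242\right)^{3} = -14172488$)
$f = 24165$
$d{\left(X \right)} = -33 + \frac{X}{3}$ ($d{\left(X \right)} = \frac{X - 99}{3} = \frac{-99 + X}{3} = -33 + \frac{X}{3}$)
$f - d{\left(W \right)} = 24165 - \left(-33 + \frac{1}{3} \left(-14172488\right)\right) = 24165 - \left(-33 - \frac{14172488}{3}\right) = 24165 - - \frac{14172587}{3} = 24165 + \frac{14172587}{3} = \frac{14245082}{3}$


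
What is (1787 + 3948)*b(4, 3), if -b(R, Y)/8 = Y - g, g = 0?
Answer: -137640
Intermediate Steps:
b(R, Y) = -8*Y (b(R, Y) = -8*(Y - 1*0) = -8*(Y + 0) = -8*Y)
(1787 + 3948)*b(4, 3) = (1787 + 3948)*(-8*3) = 5735*(-24) = -137640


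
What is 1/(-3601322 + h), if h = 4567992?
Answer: 1/966670 ≈ 1.0345e-6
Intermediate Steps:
1/(-3601322 + h) = 1/(-3601322 + 4567992) = 1/966670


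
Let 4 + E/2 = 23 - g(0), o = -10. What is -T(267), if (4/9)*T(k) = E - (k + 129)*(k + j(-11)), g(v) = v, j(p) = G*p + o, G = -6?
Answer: 575415/2 ≈ 2.8771e+5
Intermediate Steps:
j(p) = -10 - 6*p (j(p) = -6*p - 10 = -10 - 6*p)
E = 38 (E = -8 + 2*(23 - 1*0) = -8 + 2*(23 + 0) = -8 + 2*23 = -8 + 46 = 38)
T(k) = 171/2 - 9*(56 + k)*(129 + k)/4 (T(k) = 9*(38 - (k + 129)*(k + (-10 - 6*(-11))))/4 = 9*(38 - (129 + k)*(k + (-10 + 66)))/4 = 9*(38 - (129 + k)*(k + 56))/4 = 9*(38 - (129 + k)*(56 + k))/4 = 9*(38 - (56 + k)*(129 + k))/4 = 171/2 - 9*(56 + k)*(129 + k)/4)
-T(267) = -(-32337/2 - 1665/4*267 - 9/4*267**2) = -(-32337/2 - 444555/4 - 9/4*71289) = -(-32337/2 - 444555/4 - 641601/4) = -1*(-575415/2) = 575415/2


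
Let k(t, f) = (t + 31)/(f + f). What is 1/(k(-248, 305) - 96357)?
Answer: -610/58777987 ≈ -1.0378e-5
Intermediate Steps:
k(t, f) = (31 + t)/(2*f) (k(t, f) = (31 + t)/((2*f)) = (31 + t)*(1/(2*f)) = (31 + t)/(2*f))
1/(k(-248, 305) - 96357) = 1/((½)*(31 - 248)/305 - 96357) = 1/((½)*(1/305)*(-217) - 96357) = 1/(-217/610 - 96357) = 1/(-58777987/610) = -610/58777987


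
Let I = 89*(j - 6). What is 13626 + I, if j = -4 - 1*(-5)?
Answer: 13181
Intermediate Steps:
j = 1 (j = -4 + 5 = 1)
I = -445 (I = 89*(1 - 6) = 89*(-5) = -445)
13626 + I = 13626 - 445 = 13181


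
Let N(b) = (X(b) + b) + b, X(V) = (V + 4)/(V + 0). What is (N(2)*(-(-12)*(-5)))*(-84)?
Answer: 35280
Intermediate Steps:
X(V) = (4 + V)/V
N(b) = 2*b + (4 + b)/b (N(b) = ((4 + b)/b + b) + b = (b + (4 + b)/b) + b = 2*b + (4 + b)/b)
(N(2)*(-(-12)*(-5)))*(-84) = ((1 + 2*2 + 4/2)*(-(-12)*(-5)))*(-84) = ((1 + 4 + 4*(1/2))*(-4*15))*(-84) = ((1 + 4 + 2)*(-60))*(-84) = (7*(-60))*(-84) = -420*(-84) = 35280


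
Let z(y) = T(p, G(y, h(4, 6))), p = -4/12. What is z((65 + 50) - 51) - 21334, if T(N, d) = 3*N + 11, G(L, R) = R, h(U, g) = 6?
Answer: -21324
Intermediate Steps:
p = -⅓ (p = -4*1/12 = -⅓ ≈ -0.33333)
T(N, d) = 11 + 3*N
z(y) = 10 (z(y) = 11 + 3*(-⅓) = 11 - 1 = 10)
z((65 + 50) - 51) - 21334 = 10 - 21334 = -21324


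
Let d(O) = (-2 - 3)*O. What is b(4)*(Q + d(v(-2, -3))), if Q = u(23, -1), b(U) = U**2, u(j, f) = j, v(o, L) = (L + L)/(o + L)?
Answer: 272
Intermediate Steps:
v(o, L) = 2*L/(L + o) (v(o, L) = (2*L)/(L + o) = 2*L/(L + o))
Q = 23
d(O) = -5*O
b(4)*(Q + d(v(-2, -3))) = 4**2*(23 - 10*(-3)/(-3 - 2)) = 16*(23 - 10*(-3)/(-5)) = 16*(23 - 10*(-3)*(-1)/5) = 16*(23 - 5*6/5) = 16*(23 - 6) = 16*17 = 272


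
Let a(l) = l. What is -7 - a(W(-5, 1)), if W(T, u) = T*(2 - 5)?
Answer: -22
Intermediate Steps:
W(T, u) = -3*T (W(T, u) = T*(-3) = -3*T)
-7 - a(W(-5, 1)) = -7 - (-3)*(-5) = -7 - 1*15 = -7 - 15 = -22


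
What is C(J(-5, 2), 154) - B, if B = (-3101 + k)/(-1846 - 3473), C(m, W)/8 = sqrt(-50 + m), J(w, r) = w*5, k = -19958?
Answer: -23059/5319 + 40*I*sqrt(3) ≈ -4.3352 + 69.282*I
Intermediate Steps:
J(w, r) = 5*w
C(m, W) = 8*sqrt(-50 + m)
B = 23059/5319 (B = (-3101 - 19958)/(-1846 - 3473) = -23059/(-5319) = -23059*(-1/5319) = 23059/5319 ≈ 4.3352)
C(J(-5, 2), 154) - B = 8*sqrt(-50 + 5*(-5)) - 1*23059/5319 = 8*sqrt(-50 - 25) - 23059/5319 = 8*sqrt(-75) - 23059/5319 = 8*(5*I*sqrt(3)) - 23059/5319 = 40*I*sqrt(3) - 23059/5319 = -23059/5319 + 40*I*sqrt(3)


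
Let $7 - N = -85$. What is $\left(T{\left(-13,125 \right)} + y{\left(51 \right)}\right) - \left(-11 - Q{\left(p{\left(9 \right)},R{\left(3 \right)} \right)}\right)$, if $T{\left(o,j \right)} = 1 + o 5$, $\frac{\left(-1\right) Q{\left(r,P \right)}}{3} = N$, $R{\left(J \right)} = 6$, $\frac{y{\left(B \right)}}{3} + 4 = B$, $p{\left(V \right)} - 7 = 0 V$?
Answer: $-188$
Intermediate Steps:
$p{\left(V \right)} = 7$ ($p{\left(V \right)} = 7 + 0 V = 7 + 0 = 7$)
$y{\left(B \right)} = -12 + 3 B$
$N = 92$ ($N = 7 - -85 = 7 + 85 = 92$)
$Q{\left(r,P \right)} = -276$ ($Q{\left(r,P \right)} = \left(-3\right) 92 = -276$)
$T{\left(o,j \right)} = 1 + 5 o$
$\left(T{\left(-13,125 \right)} + y{\left(51 \right)}\right) - \left(-11 - Q{\left(p{\left(9 \right)},R{\left(3 \right)} \right)}\right) = \left(\left(1 + 5 \left(-13\right)\right) + \left(-12 + 3 \cdot 51\right)\right) + \left(\left(246 - 276\right) - 235\right) = \left(\left(1 - 65\right) + \left(-12 + 153\right)\right) - 265 = \left(-64 + 141\right) - 265 = 77 - 265 = -188$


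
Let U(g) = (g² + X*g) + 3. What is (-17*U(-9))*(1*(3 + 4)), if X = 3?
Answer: -6783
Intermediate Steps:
U(g) = 3 + g² + 3*g (U(g) = (g² + 3*g) + 3 = 3 + g² + 3*g)
(-17*U(-9))*(1*(3 + 4)) = (-17*(3 + (-9)² + 3*(-9)))*(1*(3 + 4)) = (-17*(3 + 81 - 27))*(1*7) = -17*57*7 = -969*7 = -6783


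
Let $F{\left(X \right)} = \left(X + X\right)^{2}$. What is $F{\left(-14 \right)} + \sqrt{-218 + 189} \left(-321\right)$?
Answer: $784 - 321 i \sqrt{29} \approx 784.0 - 1728.6 i$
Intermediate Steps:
$F{\left(X \right)} = 4 X^{2}$ ($F{\left(X \right)} = \left(2 X\right)^{2} = 4 X^{2}$)
$F{\left(-14 \right)} + \sqrt{-218 + 189} \left(-321\right) = 4 \left(-14\right)^{2} + \sqrt{-218 + 189} \left(-321\right) = 4 \cdot 196 + \sqrt{-29} \left(-321\right) = 784 + i \sqrt{29} \left(-321\right) = 784 - 321 i \sqrt{29}$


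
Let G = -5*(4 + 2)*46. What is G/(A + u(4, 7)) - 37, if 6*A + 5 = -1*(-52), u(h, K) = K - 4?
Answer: -2137/13 ≈ -164.38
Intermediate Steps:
u(h, K) = -4 + K
A = 47/6 (A = -⅚ + (-1*(-52))/6 = -⅚ + (⅙)*52 = -⅚ + 26/3 = 47/6 ≈ 7.8333)
G = -1380 (G = -5*6*46 = -30*46 = -1380)
G/(A + u(4, 7)) - 37 = -1380/(47/6 + (-4 + 7)) - 37 = -1380/(47/6 + 3) - 37 = -1380/(65/6) - 37 = (6/65)*(-1380) - 37 = -1656/13 - 37 = -2137/13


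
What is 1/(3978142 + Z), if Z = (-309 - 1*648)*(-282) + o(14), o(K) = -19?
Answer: 1/4247997 ≈ 2.3540e-7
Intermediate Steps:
Z = 269855 (Z = (-309 - 1*648)*(-282) - 19 = (-309 - 648)*(-282) - 19 = -957*(-282) - 19 = 269874 - 19 = 269855)
1/(3978142 + Z) = 1/(3978142 + 269855) = 1/4247997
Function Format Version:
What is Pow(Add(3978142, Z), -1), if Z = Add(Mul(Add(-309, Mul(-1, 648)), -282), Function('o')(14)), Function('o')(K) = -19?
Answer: Rational(1, 4247997) ≈ 2.3540e-7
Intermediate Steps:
Z = 269855 (Z = Add(Mul(Add(-309, Mul(-1, 648)), -282), -19) = Add(Mul(Add(-309, -648), -282), -19) = Add(Mul(-957, -282), -19) = Add(269874, -19) = 269855)
Pow(Add(3978142, Z), -1) = Pow(Add(3978142, 269855), -1) = Pow(4247997, -1) = Rational(1, 4247997)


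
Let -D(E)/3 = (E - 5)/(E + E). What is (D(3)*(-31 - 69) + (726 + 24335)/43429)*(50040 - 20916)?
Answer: -125752743036/43429 ≈ -2.8956e+6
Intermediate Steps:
D(E) = -3*(-5 + E)/(2*E) (D(E) = -3*(E - 5)/(E + E) = -3*(-5 + E)/(2*E))
(D(3)*(-31 - 69) + (726 + 24335)/43429)*(50040 - 20916) = (((3/2)*(5 - 1*3)/3)*(-31 - 69) + (726 + 24335)/43429)*(50040 - 20916) = (((3/2)*(⅓)*(5 - 3))*(-100) + 25061*(1/43429))*29124 = (((3/2)*(⅓)*2)*(-100) + 25061/43429)*29124 = (1*(-100) + 25061/43429)*29124 = (-100 + 25061/43429)*29124 = -4317839/43429*29124 = -125752743036/43429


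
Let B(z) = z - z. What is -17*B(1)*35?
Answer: 0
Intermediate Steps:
B(z) = 0
-17*B(1)*35 = -17*0*35 = 0*35 = 0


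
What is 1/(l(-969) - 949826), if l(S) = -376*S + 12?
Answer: -1/585470 ≈ -1.7080e-6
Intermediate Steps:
l(S) = 12 - 376*S
1/(l(-969) - 949826) = 1/((12 - 376*(-969)) - 949826) = 1/((12 + 364344) - 949826) = 1/(364356 - 949826) = 1/(-585470) = -1/585470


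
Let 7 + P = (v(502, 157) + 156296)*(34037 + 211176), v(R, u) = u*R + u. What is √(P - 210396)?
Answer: 2*√14422579117 ≈ 2.4019e+5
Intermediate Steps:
v(R, u) = u + R*u (v(R, u) = R*u + u = u + R*u)
P = 57690526864 (P = -7 + (157*(1 + 502) + 156296)*(34037 + 211176) = -7 + (157*503 + 156296)*245213 = -7 + (78971 + 156296)*245213 = -7 + 235267*245213 = -7 + 57690526871 = 57690526864)
√(P - 210396) = √(57690526864 - 210396) = √57690316468 = 2*√14422579117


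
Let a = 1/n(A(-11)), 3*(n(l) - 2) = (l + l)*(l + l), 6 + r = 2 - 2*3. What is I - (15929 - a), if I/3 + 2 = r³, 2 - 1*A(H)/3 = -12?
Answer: -44572989/2354 ≈ -18935.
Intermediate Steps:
A(H) = 42 (A(H) = 6 - 3*(-12) = 6 + 36 = 42)
r = -10 (r = -6 + (2 - 2*3) = -6 + (2 - 6) = -6 - 4 = -10)
n(l) = 2 + 4*l²/3 (n(l) = 2 + ((l + l)*(l + l))/3 = 2 + ((2*l)*(2*l))/3 = 2 + (4*l²)/3 = 2 + 4*l²/3)
I = -3006 (I = -6 + 3*(-10)³ = -6 + 3*(-1000) = -6 - 3000 = -3006)
a = 1/2354 (a = 1/(2 + (4/3)*42²) = 1/(2 + (4/3)*1764) = 1/(2 + 2352) = 1/2354 ≈ 0.00042481)
I - (15929 - a) = -3006 - (15929 - 1*1/2354) = -3006 - (15929 - 1/2354) = -3006 - 1*37496865/2354 = -3006 - 37496865/2354 = -44572989/2354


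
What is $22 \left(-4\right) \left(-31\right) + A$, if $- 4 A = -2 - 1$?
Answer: $\frac{10915}{4} \approx 2728.8$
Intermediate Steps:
$A = \frac{3}{4}$ ($A = - \frac{-2 - 1}{4} = \left(- \frac{1}{4}\right) \left(-3\right) = \frac{3}{4} \approx 0.75$)
$22 \left(-4\right) \left(-31\right) + A = 22 \left(-4\right) \left(-31\right) + \frac{3}{4} = \left(-88\right) \left(-31\right) + \frac{3}{4} = 2728 + \frac{3}{4} = \frac{10915}{4}$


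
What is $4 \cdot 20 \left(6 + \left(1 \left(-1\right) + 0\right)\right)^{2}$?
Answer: $2000$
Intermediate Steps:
$4 \cdot 20 \left(6 + \left(1 \left(-1\right) + 0\right)\right)^{2} = 80 \left(6 + \left(-1 + 0\right)\right)^{2} = 80 \left(6 - 1\right)^{2} = 80 \cdot 5^{2} = 80 \cdot 25 = 2000$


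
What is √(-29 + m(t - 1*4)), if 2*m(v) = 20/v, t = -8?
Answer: I*√1074/6 ≈ 5.462*I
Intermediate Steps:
m(v) = 10/v (m(v) = (20/v)/2 = 10/v)
√(-29 + m(t - 1*4)) = √(-29 + 10/(-8 - 1*4)) = √(-29 + 10/(-8 - 4)) = √(-29 + 10/(-12)) = √(-29 + 10*(-1/12)) = √(-29 - ⅚) = √(-179/6) = I*√1074/6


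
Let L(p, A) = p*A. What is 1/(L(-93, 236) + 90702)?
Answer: 1/68754 ≈ 1.4545e-5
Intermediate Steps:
L(p, A) = A*p
1/(L(-93, 236) + 90702) = 1/(236*(-93) + 90702) = 1/(-21948 + 90702) = 1/68754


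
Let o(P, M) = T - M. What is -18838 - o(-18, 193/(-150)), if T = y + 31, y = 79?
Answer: -2842393/150 ≈ -18949.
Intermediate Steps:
T = 110 (T = 79 + 31 = 110)
o(P, M) = 110 - M
-18838 - o(-18, 193/(-150)) = -18838 - (110 - 193/(-150)) = -18838 - (110 - 193*(-1)/150) = -18838 - (110 - 1*(-193/150)) = -18838 - (110 + 193/150) = -18838 - 1*16693/150 = -18838 - 16693/150 = -2842393/150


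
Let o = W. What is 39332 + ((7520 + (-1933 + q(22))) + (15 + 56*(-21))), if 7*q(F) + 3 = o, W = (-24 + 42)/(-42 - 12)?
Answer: 918908/21 ≈ 43758.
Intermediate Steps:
W = -⅓ (W = 18/(-54) = 18*(-1/54) = -⅓ ≈ -0.33333)
o = -⅓ ≈ -0.33333
q(F) = -10/21 (q(F) = -3/7 + (⅐)*(-⅓) = -3/7 - 1/21 = -10/21)
39332 + ((7520 + (-1933 + q(22))) + (15 + 56*(-21))) = 39332 + ((7520 + (-1933 - 10/21)) + (15 + 56*(-21))) = 39332 + ((7520 - 40603/21) + (15 - 1176)) = 39332 + (117317/21 - 1161) = 39332 + 92936/21 = 918908/21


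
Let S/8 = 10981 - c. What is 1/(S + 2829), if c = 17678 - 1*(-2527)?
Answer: -1/70963 ≈ -1.4092e-5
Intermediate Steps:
c = 20205 (c = 17678 + 2527 = 20205)
S = -73792 (S = 8*(10981 - 1*20205) = 8*(10981 - 20205) = 8*(-9224) = -73792)
1/(S + 2829) = 1/(-73792 + 2829) = 1/(-70963) = -1/70963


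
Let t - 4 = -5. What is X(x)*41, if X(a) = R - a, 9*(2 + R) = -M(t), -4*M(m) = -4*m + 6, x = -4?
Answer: 1681/18 ≈ 93.389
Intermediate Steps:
t = -1 (t = 4 - 5 = -1)
M(m) = -3/2 + m (M(m) = -(-4*m + 6)/4 = -(6 - 4*m)/4 = -3/2 + m)
R = -31/18 (R = -2 + (-(-3/2 - 1))/9 = -2 + (-1*(-5/2))/9 = -2 + (⅑)*(5/2) = -2 + 5/18 = -31/18 ≈ -1.7222)
X(a) = -31/18 - a
X(x)*41 = (-31/18 - 1*(-4))*41 = (-31/18 + 4)*41 = (41/18)*41 = 1681/18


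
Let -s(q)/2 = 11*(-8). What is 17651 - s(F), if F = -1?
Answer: 17475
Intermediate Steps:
s(q) = 176 (s(q) = -22*(-8) = -2*(-88) = 176)
17651 - s(F) = 17651 - 1*176 = 17651 - 176 = 17475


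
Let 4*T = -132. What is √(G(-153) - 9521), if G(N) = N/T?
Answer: 2*I*√287870/11 ≈ 97.552*I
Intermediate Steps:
T = -33 (T = (¼)*(-132) = -33)
G(N) = -N/33 (G(N) = N/(-33) = N*(-1/33) = -N/33)
√(G(-153) - 9521) = √(-1/33*(-153) - 9521) = √(51/11 - 9521) = √(-104680/11) = 2*I*√287870/11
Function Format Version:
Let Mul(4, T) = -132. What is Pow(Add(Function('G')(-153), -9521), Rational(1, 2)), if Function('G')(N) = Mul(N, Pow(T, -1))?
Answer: Mul(Rational(2, 11), I, Pow(287870, Rational(1, 2))) ≈ Mul(97.552, I)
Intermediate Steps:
T = -33 (T = Mul(Rational(1, 4), -132) = -33)
Function('G')(N) = Mul(Rational(-1, 33), N) (Function('G')(N) = Mul(N, Pow(-33, -1)) = Mul(N, Rational(-1, 33)) = Mul(Rational(-1, 33), N))
Pow(Add(Function('G')(-153), -9521), Rational(1, 2)) = Pow(Add(Mul(Rational(-1, 33), -153), -9521), Rational(1, 2)) = Pow(Add(Rational(51, 11), -9521), Rational(1, 2)) = Pow(Rational(-104680, 11), Rational(1, 2)) = Mul(Rational(2, 11), I, Pow(287870, Rational(1, 2)))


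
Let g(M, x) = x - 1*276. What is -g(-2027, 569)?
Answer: -293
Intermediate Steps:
g(M, x) = -276 + x (g(M, x) = x - 276 = -276 + x)
-g(-2027, 569) = -(-276 + 569) = -1*293 = -293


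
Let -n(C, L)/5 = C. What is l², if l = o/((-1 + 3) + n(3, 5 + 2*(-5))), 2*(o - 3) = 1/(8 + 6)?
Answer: 7225/132496 ≈ 0.054530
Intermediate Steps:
n(C, L) = -5*C
o = 85/28 (o = 3 + 1/(2*(8 + 6)) = 3 + (½)/14 = 3 + (½)*(1/14) = 3 + 1/28 = 85/28 ≈ 3.0357)
l = -85/364 (l = (85/28)/((-1 + 3) - 5*3) = (85/28)/(2 - 15) = (85/28)/(-13) = -1/13*85/28 = -85/364 ≈ -0.23352)
l² = (-85/364)² = 7225/132496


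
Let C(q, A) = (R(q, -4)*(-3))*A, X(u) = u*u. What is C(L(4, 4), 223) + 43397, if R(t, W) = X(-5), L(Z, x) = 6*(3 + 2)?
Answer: 26672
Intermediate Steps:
L(Z, x) = 30 (L(Z, x) = 6*5 = 30)
X(u) = u²
R(t, W) = 25 (R(t, W) = (-5)² = 25)
C(q, A) = -75*A (C(q, A) = (25*(-3))*A = -75*A)
C(L(4, 4), 223) + 43397 = -75*223 + 43397 = -16725 + 43397 = 26672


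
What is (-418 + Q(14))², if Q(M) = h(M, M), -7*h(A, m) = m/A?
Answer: 8567329/49 ≈ 1.7484e+5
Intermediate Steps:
h(A, m) = -m/(7*A)
Q(M) = -⅐ (Q(M) = -M/(7*M) = -⅐)
(-418 + Q(14))² = (-418 - ⅐)² = (-2927/7)² = 8567329/49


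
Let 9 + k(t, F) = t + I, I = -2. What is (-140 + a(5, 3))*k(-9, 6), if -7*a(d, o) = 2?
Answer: 19640/7 ≈ 2805.7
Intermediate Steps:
a(d, o) = -2/7 (a(d, o) = -⅐*2 = -2/7)
k(t, F) = -11 + t (k(t, F) = -9 + (t - 2) = -9 + (-2 + t) = -11 + t)
(-140 + a(5, 3))*k(-9, 6) = (-140 - 2/7)*(-11 - 9) = -982/7*(-20) = 19640/7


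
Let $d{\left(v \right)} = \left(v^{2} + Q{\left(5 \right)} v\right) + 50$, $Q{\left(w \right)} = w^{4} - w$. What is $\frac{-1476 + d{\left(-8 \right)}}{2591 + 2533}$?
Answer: $- \frac{3161}{2562} \approx -1.2338$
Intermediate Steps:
$d{\left(v \right)} = 50 + v^{2} + 620 v$ ($d{\left(v \right)} = \left(v^{2} + \left(5^{4} - 5\right) v\right) + 50 = \left(v^{2} + \left(625 - 5\right) v\right) + 50 = \left(v^{2} + 620 v\right) + 50 = 50 + v^{2} + 620 v$)
$\frac{-1476 + d{\left(-8 \right)}}{2591 + 2533} = \frac{-1476 + \left(50 + \left(-8\right)^{2} + 620 \left(-8\right)\right)}{2591 + 2533} = \frac{-1476 + \left(50 + 64 - 4960\right)}{5124} = \left(-1476 - 4846\right) \frac{1}{5124} = \left(-6322\right) \frac{1}{5124} = - \frac{3161}{2562}$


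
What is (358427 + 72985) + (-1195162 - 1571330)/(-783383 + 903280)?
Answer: 51722238072/119897 ≈ 4.3139e+5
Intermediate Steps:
(358427 + 72985) + (-1195162 - 1571330)/(-783383 + 903280) = 431412 - 2766492/119897 = 51722238072/119897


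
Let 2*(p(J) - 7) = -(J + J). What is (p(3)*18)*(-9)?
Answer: -648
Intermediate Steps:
p(J) = 7 - J (p(J) = 7 + (-(J + J))/2 = 7 + (-2*J)/2 = 7 - J)
(p(3)*18)*(-9) = ((7 - 1*3)*18)*(-9) = ((7 - 3)*18)*(-9) = (4*18)*(-9) = 72*(-9) = -648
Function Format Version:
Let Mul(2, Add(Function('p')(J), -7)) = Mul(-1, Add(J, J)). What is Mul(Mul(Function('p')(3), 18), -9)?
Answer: -648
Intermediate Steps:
Function('p')(J) = Add(7, Mul(-1, J)) (Function('p')(J) = Add(7, Mul(Rational(1, 2), Mul(-1, Add(J, J)))) = Add(7, Mul(Rational(1, 2), Mul(-1, Mul(2, J)))) = Add(7, Mul(Rational(1, 2), Mul(-2, J))) = Add(7, Mul(-1, J)))
Mul(Mul(Function('p')(3), 18), -9) = Mul(Mul(Add(7, Mul(-1, 3)), 18), -9) = Mul(Mul(Add(7, -3), 18), -9) = Mul(Mul(4, 18), -9) = Mul(72, -9) = -648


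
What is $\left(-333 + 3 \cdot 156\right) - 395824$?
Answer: $-395689$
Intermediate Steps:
$\left(-333 + 3 \cdot 156\right) - 395824 = \left(-333 + 468\right) - 395824 = 135 - 395824 = -395689$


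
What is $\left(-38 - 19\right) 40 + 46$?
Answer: $-2234$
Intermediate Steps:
$\left(-38 - 19\right) 40 + 46 = \left(-57\right) 40 + 46 = -2280 + 46 = -2234$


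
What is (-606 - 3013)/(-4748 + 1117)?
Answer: 3619/3631 ≈ 0.99670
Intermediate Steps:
(-606 - 3013)/(-4748 + 1117) = -3619/(-3631) = -3619*(-1/3631) = 3619/3631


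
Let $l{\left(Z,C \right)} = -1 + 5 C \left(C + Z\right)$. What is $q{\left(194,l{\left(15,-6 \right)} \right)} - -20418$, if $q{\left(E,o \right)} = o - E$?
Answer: $19953$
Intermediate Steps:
$l{\left(Z,C \right)} = -1 + 5 C \left(C + Z\right)$
$q{\left(194,l{\left(15,-6 \right)} \right)} - -20418 = \left(\left(-1 + 5 \left(-6\right)^{2} + 5 \left(-6\right) 15\right) - 194\right) - -20418 = \left(\left(-1 + 5 \cdot 36 - 450\right) - 194\right) + 20418 = \left(\left(-1 + 180 - 450\right) - 194\right) + 20418 = \left(-271 - 194\right) + 20418 = -465 + 20418 = 19953$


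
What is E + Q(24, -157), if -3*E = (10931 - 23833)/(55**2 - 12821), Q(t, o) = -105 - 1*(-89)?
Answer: -241555/14694 ≈ -16.439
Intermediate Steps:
Q(t, o) = -16 (Q(t, o) = -105 + 89 = -16)
E = -6451/14694 (E = -(10931 - 23833)/(3*(55**2 - 12821)) = -(-12902)/(3*(3025 - 12821)) = -(-12902)/(3*(-9796)) = -(-12902)*(-1)/(3*9796) = -1/3*6451/4898 = -6451/14694 ≈ -0.43902)
E + Q(24, -157) = -6451/14694 - 16 = -241555/14694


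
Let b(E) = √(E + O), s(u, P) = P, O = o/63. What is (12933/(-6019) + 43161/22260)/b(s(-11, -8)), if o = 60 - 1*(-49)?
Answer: 28102521*I*√2765/17641087100 ≈ 0.083766*I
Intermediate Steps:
o = 109 (o = 60 + 49 = 109)
O = 109/63 ≈ 1.7302
b(E) = √(109/63 + E) (b(E) = √(E + 109/63) = √(109/63 + E))
(12933/(-6019) + 43161/22260)/b(s(-11, -8)) = (12933/(-6019) + 43161/22260)/((√(763 + 441*(-8))/21)) = (12933*(-1/6019) + 43161*(1/22260))/((√(763 - 3528)/21)) = (-12933/6019 + 14387/7420)/((√(-2765)/21)) = -9367507*(-3*I*√2765/395)/44660980 = -(-28102521)*I*√2765/17641087100 = 28102521*I*√2765/17641087100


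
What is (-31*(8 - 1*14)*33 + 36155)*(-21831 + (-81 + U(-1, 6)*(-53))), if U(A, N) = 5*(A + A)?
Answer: -904308926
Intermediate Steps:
U(A, N) = 10*A (U(A, N) = 5*(2*A) = 10*A)
(-31*(8 - 1*14)*33 + 36155)*(-21831 + (-81 + U(-1, 6)*(-53))) = (-31*(8 - 1*14)*33 + 36155)*(-21831 + (-81 + (10*(-1))*(-53))) = (-31*(8 - 14)*33 + 36155)*(-21831 + (-81 - 10*(-53))) = (-31*(-6)*33 + 36155)*(-21831 + (-81 + 530)) = (186*33 + 36155)*(-21831 + 449) = (6138 + 36155)*(-21382) = 42293*(-21382) = -904308926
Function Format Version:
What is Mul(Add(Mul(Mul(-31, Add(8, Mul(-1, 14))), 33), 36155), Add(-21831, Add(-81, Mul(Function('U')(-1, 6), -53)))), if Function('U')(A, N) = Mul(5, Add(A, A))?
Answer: -904308926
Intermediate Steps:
Function('U')(A, N) = Mul(10, A) (Function('U')(A, N) = Mul(5, Mul(2, A)) = Mul(10, A))
Mul(Add(Mul(Mul(-31, Add(8, Mul(-1, 14))), 33), 36155), Add(-21831, Add(-81, Mul(Function('U')(-1, 6), -53)))) = Mul(Add(Mul(Mul(-31, Add(8, Mul(-1, 14))), 33), 36155), Add(-21831, Add(-81, Mul(Mul(10, -1), -53)))) = Mul(Add(Mul(Mul(-31, Add(8, -14)), 33), 36155), Add(-21831, Add(-81, Mul(-10, -53)))) = Mul(Add(Mul(Mul(-31, -6), 33), 36155), Add(-21831, Add(-81, 530))) = Mul(Add(Mul(186, 33), 36155), Add(-21831, 449)) = Mul(Add(6138, 36155), -21382) = Mul(42293, -21382) = -904308926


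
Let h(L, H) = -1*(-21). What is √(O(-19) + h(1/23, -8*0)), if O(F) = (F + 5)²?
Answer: √217 ≈ 14.731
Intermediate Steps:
h(L, H) = 21
O(F) = (5 + F)²
√(O(-19) + h(1/23, -8*0)) = √((5 - 19)² + 21) = √((-14)² + 21) = √(196 + 21) = √217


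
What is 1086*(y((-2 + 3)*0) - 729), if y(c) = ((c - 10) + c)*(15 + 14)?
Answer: -1106634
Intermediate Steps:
y(c) = -290 + 58*c (y(c) = ((-10 + c) + c)*29 = (-10 + 2*c)*29 = -290 + 58*c)
1086*(y((-2 + 3)*0) - 729) = 1086*((-290 + 58*((-2 + 3)*0)) - 729) = 1086*((-290 + 58*(1*0)) - 729) = 1086*((-290 + 58*0) - 729) = 1086*((-290 + 0) - 729) = 1086*(-290 - 729) = 1086*(-1019) = -1106634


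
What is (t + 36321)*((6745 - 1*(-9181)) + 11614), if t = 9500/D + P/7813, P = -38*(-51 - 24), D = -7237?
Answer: 56557056084894540/56542681 ≈ 1.0003e+9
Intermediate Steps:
P = 2850 (P = -38*(-75) = 2850)
t = -53598050/56542681 (t = 9500/(-7237) + 2850/7813 = 9500*(-1/7237) + 2850*(1/7813) = -9500/7237 + 2850/7813 = -53598050/56542681 ≈ -0.94792)
(t + 36321)*((6745 - 1*(-9181)) + 11614) = (-53598050/56542681 + 36321)*((6745 - 1*(-9181)) + 11614) = 2053633118551*((6745 + 9181) + 11614)/56542681 = 2053633118551*(15926 + 11614)/56542681 = (2053633118551/56542681)*27540 = 56557056084894540/56542681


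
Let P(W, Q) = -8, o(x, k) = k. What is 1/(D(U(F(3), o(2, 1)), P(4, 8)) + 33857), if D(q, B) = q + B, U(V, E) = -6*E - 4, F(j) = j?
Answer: 1/33839 ≈ 2.9552e-5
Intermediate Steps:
U(V, E) = -4 - 6*E
D(q, B) = B + q
1/(D(U(F(3), o(2, 1)), P(4, 8)) + 33857) = 1/((-8 + (-4 - 6*1)) + 33857) = 1/((-8 + (-4 - 6)) + 33857) = 1/((-8 - 10) + 33857) = 1/(-18 + 33857) = 1/33839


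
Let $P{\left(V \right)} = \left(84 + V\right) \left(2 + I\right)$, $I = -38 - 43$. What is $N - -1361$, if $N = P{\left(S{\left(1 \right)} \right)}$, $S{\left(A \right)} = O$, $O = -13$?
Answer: $-4248$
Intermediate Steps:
$I = -81$ ($I = -38 - 43 = -81$)
$S{\left(A \right)} = -13$
$P{\left(V \right)} = -6636 - 79 V$ ($P{\left(V \right)} = \left(84 + V\right) \left(2 - 81\right) = \left(84 + V\right) \left(-79\right) = -6636 - 79 V$)
$N = -5609$ ($N = -6636 - -1027 = -6636 + 1027 = -5609$)
$N - -1361 = -5609 - -1361 = -5609 + \left(1386 - 25\right) = -5609 + 1361 = -4248$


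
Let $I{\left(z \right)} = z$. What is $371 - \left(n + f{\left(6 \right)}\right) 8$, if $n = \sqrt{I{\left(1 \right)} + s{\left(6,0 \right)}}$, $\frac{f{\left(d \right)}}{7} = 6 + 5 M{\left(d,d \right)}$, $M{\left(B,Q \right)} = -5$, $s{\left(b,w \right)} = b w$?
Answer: $1427$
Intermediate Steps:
$f{\left(d \right)} = -133$ ($f{\left(d \right)} = 7 \left(6 + 5 \left(-5\right)\right) = 7 \left(6 - 25\right) = 7 \left(-19\right) = -133$)
$n = 1$ ($n = \sqrt{1 + 6 \cdot 0} = \sqrt{1 + 0} = \sqrt{1} = 1$)
$371 - \left(n + f{\left(6 \right)}\right) 8 = 371 - \left(1 - 133\right) 8 = 371 - \left(-132\right) 8 = 371 - -1056 = 371 + 1056 = 1427$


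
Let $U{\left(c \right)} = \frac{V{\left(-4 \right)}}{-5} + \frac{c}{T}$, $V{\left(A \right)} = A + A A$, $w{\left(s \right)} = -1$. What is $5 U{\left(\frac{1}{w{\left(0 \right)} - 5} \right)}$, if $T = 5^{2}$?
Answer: $- \frac{361}{30} \approx -12.033$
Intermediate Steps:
$T = 25$
$V{\left(A \right)} = A + A^{2}$
$U{\left(c \right)} = - \frac{12}{5} + \frac{c}{25}$ ($U{\left(c \right)} = \frac{\left(-4\right) \left(1 - 4\right)}{-5} + \frac{c}{25} = \left(-4\right) \left(-3\right) \left(- \frac{1}{5}\right) + c \frac{1}{25} = 12 \left(- \frac{1}{5}\right) + \frac{c}{25} = - \frac{12}{5} + \frac{c}{25}$)
$5 U{\left(\frac{1}{w{\left(0 \right)} - 5} \right)} = 5 \left(- \frac{12}{5} + \frac{1}{25 \left(-1 - 5\right)}\right) = 5 \left(- \frac{12}{5} + \frac{1}{25 \left(-6\right)}\right) = 5 \left(- \frac{12}{5} + \frac{1}{25} \left(- \frac{1}{6}\right)\right) = 5 \left(- \frac{12}{5} - \frac{1}{150}\right) = 5 \left(- \frac{361}{150}\right) = - \frac{361}{30}$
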